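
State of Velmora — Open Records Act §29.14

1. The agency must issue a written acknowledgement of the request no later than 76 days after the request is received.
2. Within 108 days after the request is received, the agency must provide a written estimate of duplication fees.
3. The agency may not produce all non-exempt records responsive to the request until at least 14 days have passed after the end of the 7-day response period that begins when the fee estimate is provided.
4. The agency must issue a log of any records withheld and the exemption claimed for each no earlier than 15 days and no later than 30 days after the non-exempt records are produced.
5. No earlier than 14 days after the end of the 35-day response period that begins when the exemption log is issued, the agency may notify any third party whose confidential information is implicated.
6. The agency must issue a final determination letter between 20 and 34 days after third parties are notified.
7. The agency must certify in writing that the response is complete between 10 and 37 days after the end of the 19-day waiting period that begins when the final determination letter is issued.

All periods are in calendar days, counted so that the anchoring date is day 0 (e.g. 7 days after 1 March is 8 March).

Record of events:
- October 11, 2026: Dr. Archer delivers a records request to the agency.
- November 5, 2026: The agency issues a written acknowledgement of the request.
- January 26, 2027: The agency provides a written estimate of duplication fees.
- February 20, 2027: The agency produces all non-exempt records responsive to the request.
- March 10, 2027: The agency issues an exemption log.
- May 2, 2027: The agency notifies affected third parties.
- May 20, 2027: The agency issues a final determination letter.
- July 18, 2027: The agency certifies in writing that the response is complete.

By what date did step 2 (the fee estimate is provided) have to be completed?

Step 2 runs from October 11, 2026, when the request is received. 108 days after October 11, 2026 is January 27, 2027.

January 27, 2027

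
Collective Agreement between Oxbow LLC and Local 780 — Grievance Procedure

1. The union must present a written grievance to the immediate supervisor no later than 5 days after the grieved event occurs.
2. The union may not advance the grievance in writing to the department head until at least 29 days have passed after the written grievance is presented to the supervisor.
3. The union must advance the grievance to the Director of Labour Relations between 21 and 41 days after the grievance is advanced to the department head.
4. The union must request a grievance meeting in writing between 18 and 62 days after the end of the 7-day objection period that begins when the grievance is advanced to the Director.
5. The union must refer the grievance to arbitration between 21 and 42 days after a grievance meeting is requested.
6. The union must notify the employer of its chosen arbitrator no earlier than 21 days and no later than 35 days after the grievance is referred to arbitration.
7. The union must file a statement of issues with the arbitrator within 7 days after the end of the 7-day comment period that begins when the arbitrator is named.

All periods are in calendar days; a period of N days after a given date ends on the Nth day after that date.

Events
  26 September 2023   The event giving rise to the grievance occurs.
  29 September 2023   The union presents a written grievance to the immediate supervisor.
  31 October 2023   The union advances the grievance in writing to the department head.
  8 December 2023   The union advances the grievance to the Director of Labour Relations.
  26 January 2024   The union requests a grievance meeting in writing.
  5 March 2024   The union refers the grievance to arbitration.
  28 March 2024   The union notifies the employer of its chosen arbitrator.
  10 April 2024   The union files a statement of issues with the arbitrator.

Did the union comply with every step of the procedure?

Yes

(1) due by 26 September 2023 + 5 days = 1 October 2023; completed 29 September 2023, before the deadline.
(2) permitted from 29 September 2023 + 29 days = 28 October 2023 onward; done 31 October 2023, after the minimum wait.
(3) the permitted window runs from 31 October 2023 + 21 = 21 November 2023 to 31 October 2023 + 41 = 11 December 2023; done 8 December 2023 — within the window.
(4) the permitted window runs from 15 December 2023 + 18 = 2 January 2024 to 15 December 2023 + 62 = 15 February 2024; done 26 January 2024, which is between those dates.
(5) the permitted window runs from 26 January 2024 + 21 = 16 February 2024 to 26 January 2024 + 42 = 8 March 2024; done 5 March 2024 — within the window.
(6) the permitted window runs from 5 March 2024 + 21 = 26 March 2024 to 5 March 2024 + 35 = 9 April 2024; done 28 March 2024 — within the window.
(7) due by 4 April 2024 + 7 days = 11 April 2024; done 10 April 2024 — timely.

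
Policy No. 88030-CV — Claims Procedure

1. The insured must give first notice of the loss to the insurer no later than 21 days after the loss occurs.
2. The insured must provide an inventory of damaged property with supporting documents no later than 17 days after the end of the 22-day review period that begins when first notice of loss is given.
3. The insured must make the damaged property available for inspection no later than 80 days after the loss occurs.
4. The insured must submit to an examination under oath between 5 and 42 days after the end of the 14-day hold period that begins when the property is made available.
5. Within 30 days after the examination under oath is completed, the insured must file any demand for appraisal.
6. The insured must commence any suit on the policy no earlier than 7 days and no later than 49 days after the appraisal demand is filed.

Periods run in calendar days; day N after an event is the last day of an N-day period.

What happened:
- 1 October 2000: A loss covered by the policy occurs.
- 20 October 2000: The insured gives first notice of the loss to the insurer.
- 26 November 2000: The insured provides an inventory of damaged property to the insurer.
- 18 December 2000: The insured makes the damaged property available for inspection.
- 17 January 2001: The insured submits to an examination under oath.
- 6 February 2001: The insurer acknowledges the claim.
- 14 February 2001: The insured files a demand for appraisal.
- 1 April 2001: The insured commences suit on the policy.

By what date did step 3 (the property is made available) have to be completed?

Step 3 runs from 1 October 2000, when the loss occurs. 80 days after 1 October 2000 is 20 December 2000.

20 December 2000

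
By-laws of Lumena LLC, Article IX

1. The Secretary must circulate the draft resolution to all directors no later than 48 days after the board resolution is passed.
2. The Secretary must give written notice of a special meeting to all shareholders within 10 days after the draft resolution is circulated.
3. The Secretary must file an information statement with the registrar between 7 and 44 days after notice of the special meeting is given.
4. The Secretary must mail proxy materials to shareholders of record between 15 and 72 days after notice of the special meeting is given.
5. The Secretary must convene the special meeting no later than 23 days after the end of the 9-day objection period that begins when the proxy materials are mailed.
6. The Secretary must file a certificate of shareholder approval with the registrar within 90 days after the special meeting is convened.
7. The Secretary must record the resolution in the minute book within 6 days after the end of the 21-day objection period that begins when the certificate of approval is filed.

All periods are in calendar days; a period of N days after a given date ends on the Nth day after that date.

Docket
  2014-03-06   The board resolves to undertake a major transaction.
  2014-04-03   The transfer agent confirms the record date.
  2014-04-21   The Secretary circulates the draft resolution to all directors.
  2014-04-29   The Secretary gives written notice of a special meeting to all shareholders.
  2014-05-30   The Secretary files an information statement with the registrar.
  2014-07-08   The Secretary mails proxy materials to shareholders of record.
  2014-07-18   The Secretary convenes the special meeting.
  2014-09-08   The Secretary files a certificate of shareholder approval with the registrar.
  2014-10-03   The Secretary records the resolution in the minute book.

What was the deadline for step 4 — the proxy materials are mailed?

2014-07-10

Step 4 runs from 2014-04-29, when notice of the special meeting is given. The window is 15–72 days after 2014-04-29; it closes on 2014-07-10.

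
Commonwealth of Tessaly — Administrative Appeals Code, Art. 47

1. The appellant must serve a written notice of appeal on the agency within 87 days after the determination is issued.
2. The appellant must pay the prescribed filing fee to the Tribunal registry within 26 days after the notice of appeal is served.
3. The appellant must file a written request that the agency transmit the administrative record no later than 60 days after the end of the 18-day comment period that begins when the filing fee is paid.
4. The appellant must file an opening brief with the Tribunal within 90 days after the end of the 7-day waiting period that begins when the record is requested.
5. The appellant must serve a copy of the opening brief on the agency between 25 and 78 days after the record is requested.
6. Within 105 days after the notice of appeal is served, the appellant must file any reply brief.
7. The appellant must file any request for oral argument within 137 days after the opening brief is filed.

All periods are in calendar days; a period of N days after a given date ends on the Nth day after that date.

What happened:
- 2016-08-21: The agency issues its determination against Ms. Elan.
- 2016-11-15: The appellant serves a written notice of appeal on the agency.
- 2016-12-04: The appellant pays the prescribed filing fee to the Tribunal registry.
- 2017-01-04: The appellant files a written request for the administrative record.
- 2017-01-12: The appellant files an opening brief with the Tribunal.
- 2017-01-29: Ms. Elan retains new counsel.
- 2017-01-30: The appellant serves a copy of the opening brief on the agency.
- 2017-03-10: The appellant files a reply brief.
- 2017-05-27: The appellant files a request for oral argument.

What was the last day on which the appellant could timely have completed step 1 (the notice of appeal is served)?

2016-11-16

Step 1 runs from 2016-08-21, when the determination is issued. 87 days after 2016-08-21 is 2016-11-16.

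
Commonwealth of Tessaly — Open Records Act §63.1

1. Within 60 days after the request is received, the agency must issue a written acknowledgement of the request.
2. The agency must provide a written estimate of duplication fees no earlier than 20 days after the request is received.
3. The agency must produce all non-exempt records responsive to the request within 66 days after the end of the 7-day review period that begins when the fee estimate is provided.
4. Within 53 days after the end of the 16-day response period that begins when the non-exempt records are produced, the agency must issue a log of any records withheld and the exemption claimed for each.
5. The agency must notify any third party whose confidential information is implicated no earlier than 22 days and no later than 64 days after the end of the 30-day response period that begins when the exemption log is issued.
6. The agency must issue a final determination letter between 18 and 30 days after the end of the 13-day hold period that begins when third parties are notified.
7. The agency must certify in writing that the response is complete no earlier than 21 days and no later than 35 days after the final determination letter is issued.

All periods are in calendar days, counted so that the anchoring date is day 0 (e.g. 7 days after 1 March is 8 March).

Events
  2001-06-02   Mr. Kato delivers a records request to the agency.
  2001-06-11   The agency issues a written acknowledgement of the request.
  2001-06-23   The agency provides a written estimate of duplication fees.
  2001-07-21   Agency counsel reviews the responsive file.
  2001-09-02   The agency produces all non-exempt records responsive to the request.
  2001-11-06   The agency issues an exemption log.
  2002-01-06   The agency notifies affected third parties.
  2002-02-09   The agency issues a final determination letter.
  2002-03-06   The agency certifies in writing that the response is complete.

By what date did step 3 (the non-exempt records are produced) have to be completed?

The fee estimate is provided on 2001-06-23; the 7-day review period therefore ends 2001-06-30, and step 3 runs from that date. 66 days after 2001-06-30 is 2001-09-04.

2001-09-04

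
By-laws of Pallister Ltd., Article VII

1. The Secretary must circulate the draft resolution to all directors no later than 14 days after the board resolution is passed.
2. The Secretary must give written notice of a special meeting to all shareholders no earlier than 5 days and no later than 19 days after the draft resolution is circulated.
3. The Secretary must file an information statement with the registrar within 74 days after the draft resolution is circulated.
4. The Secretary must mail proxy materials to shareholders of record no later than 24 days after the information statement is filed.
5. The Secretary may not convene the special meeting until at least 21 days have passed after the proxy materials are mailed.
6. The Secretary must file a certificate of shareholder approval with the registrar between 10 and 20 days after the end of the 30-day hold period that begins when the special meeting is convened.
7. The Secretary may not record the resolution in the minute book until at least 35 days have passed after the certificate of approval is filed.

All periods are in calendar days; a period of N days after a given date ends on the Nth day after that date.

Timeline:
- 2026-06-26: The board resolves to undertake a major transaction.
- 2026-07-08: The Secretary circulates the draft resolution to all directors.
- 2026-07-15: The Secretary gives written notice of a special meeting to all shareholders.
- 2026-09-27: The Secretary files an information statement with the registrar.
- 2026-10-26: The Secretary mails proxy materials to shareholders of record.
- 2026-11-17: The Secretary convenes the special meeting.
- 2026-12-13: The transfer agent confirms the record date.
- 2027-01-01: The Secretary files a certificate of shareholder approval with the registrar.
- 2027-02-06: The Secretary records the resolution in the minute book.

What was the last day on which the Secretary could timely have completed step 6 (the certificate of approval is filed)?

2027-01-06

The special meeting is convened on 2026-11-17; the 30-day hold period therefore ends 2026-12-17, and step 6 runs from that date. The window is 10–20 days after 2026-12-17; it closes on 2027-01-06.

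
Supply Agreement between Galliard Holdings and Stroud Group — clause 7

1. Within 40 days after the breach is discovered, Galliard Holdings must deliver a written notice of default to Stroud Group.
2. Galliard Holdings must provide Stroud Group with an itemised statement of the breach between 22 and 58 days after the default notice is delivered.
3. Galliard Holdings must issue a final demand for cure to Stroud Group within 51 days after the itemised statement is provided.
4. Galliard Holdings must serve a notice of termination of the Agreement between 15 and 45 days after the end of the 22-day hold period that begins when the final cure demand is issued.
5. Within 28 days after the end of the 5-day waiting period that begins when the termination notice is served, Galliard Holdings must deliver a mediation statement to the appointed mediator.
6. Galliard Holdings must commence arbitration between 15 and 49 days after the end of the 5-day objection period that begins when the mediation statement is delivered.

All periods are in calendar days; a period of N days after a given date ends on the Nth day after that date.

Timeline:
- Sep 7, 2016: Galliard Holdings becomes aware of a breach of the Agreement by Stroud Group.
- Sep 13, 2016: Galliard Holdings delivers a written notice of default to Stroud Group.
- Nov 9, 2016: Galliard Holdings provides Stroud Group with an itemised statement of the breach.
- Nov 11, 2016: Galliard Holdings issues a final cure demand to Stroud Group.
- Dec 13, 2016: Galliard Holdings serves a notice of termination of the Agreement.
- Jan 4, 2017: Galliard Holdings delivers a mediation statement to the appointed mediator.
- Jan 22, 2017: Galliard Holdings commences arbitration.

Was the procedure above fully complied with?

Step 1: 40 days after Sep 7, 2016 (when the breach is discovered) is Oct 17, 2016; completed Sep 13, 2016, before the deadline.
Step 2: the window is 22–58 days after Sep 13, 2016 (when the default notice is delivered), so Oct 5, 2016 through Nov 10, 2016; done Nov 9, 2016, which is between those dates.
Step 3: 51 days after Nov 9, 2016 (when the itemised statement is provided) is Dec 30, 2016; completed Nov 11, 2016, before the deadline.
Step 4: the window is 15–45 days after Dec 3, 2016 (end of the 22-day hold period, which began when the final cure demand is issued on Nov 11, 2016), so Dec 18, 2016 through Jan 17, 2017; done Dec 13, 2016 — 5 days before the window opened.

No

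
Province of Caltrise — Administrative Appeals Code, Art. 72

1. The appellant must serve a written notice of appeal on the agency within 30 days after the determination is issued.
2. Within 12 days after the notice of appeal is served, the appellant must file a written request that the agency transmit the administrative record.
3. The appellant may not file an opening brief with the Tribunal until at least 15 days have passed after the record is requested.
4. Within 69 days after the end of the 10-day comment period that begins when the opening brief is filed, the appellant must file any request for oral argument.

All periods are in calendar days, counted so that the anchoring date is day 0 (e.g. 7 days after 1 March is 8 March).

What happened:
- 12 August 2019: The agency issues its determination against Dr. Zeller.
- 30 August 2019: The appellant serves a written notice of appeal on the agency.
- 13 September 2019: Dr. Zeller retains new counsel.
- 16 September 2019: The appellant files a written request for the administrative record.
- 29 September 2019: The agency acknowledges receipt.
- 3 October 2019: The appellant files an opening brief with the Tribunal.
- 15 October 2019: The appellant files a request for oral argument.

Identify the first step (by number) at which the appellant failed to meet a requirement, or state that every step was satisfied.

Step 1: 30 days after 12 August 2019 (when the determination is issued) is 11 September 2019; 30 August 2019 is within that limit.
Step 2: 12 days after 30 August 2019 (when the notice of appeal is served) is 11 September 2019; not done until 16 September 2019, 5 days after the deadline.

Step 2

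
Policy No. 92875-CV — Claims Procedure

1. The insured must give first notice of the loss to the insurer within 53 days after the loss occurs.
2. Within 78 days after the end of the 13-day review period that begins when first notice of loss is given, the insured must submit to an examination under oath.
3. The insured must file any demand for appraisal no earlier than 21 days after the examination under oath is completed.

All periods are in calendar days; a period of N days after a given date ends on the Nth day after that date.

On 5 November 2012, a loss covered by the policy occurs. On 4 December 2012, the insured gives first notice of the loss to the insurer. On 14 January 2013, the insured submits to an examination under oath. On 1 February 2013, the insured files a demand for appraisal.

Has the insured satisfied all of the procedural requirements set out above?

No

Step 1: 53 days after 5 November 2012 (when the loss occurs) is 28 December 2012; completed 4 December 2012, before the deadline.
Step 2: 78 days after 17 December 2012 (end of the 13-day review period, which began when first notice of loss is given on 4 December 2012) is 5 March 2013; done 14 January 2013 — timely.
Step 3: the earliest permitted date is 21 days after 14 January 2013 (when the examination under oath is completed), i.e. 4 February 2013; done 1 February 2013 — 3 days too early.
The analysis stops there.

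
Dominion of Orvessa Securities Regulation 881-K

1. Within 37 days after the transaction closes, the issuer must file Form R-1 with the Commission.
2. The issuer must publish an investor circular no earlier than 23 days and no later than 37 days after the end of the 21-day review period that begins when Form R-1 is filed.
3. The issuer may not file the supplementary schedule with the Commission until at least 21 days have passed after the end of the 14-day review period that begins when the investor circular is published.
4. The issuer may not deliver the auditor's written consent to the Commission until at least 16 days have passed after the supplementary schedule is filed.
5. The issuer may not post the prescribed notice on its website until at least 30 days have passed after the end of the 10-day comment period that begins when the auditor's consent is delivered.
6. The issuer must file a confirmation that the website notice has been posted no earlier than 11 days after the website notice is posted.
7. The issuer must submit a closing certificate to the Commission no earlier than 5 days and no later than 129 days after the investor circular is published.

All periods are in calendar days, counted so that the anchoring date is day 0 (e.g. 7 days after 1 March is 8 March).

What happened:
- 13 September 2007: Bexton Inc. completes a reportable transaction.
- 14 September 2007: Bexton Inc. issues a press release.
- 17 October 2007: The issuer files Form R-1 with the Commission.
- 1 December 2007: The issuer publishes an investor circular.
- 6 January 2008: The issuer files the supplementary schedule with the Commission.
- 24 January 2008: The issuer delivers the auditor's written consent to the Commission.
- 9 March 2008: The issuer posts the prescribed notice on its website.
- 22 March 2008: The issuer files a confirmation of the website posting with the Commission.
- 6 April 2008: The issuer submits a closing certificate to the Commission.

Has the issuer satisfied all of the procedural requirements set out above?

Yes

Step 1 — counting 37 days from 13 September 2007 (when the transaction closes) gives a deadline of 20 October 2007; 17 October 2007 is within that limit.
Step 2 — 23 and 37 days from 7 November 2007 (end of the 21-day review period, which began when Form R-1 is filed on 17 October 2007) are 30 November 2007 and 14 December 2007 respectively; 1 December 2007 falls inside that range.
Step 3 — must wait 21 days from 15 December 2007 (end of the 14-day review period, which began when the investor circular is published on 1 December 2007), so not before 5 January 2008; done 6 January 2008 — permitted.
Step 4 — must wait 16 days from 6 January 2008 (when the supplementary schedule is filed), so not before 22 January 2008; done 24 January 2008, after the minimum wait.
Step 5 — must wait 30 days from 3 February 2008 (end of the 10-day comment period, which began when the auditor's consent is delivered on 24 January 2008), so not before 4 March 2008; done 9 March 2008 — permitted.
Step 6 — must wait 11 days from 9 March 2008 (when the website notice is posted), so not before 20 March 2008; done 22 March 2008 — permitted.
Step 7 — 5 and 129 days from 1 December 2007 (when the investor circular is published) are 6 December 2007 and 8 April 2008 respectively; done 6 April 2008, which is between those dates.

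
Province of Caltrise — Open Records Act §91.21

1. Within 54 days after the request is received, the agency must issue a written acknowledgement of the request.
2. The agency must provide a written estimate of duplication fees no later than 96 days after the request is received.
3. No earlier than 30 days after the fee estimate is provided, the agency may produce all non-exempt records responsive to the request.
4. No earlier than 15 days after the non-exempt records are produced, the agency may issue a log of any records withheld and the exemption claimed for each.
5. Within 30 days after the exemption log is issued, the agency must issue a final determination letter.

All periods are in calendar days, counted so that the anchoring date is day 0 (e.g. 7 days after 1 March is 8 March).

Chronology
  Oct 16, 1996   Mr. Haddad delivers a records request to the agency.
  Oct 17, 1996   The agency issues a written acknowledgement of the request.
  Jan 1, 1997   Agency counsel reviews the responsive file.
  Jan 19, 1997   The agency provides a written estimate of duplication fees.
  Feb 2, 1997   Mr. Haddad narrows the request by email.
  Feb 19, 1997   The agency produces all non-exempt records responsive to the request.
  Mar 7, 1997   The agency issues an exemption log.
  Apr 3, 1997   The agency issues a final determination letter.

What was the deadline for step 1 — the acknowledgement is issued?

Dec 9, 1996

Step 1 runs from Oct 16, 1996, when the request is received. 54 days after Oct 16, 1996 is Dec 9, 1996.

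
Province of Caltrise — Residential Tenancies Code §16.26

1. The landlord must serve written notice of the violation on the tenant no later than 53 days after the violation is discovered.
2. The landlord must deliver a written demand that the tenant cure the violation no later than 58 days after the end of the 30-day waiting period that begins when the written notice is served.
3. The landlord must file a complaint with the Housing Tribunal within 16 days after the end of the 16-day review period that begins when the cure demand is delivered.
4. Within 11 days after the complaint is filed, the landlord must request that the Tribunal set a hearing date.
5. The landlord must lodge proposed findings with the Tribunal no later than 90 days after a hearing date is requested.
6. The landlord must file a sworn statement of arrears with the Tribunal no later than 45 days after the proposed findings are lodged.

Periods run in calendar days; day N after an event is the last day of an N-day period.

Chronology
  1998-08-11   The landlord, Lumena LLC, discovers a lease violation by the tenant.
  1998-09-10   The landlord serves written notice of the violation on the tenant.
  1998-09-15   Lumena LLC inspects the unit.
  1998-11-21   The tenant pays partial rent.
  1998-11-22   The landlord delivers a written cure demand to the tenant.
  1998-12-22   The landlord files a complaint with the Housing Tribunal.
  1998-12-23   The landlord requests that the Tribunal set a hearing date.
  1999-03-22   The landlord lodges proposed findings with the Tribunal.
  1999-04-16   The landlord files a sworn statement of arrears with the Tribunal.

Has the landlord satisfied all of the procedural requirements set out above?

Step 1: 53 days after 1998-08-11 (when the violation is discovered) is 1998-10-03; completed 1998-09-10, before the deadline.
Step 2: 58 days after 1998-10-10 (end of the 30-day waiting period, which began when the written notice is served on 1998-09-10) is 1998-12-07; done 1998-11-22 — timely.
Step 3: 16 days after 1998-12-08 (end of the 16-day review period, which began when the cure demand is delivered on 1998-11-22) is 1998-12-24; 1998-12-22 is within that limit.
Step 4: 11 days after 1998-12-22 (when the complaint is filed) is 1999-01-02; completed 1998-12-23, before the deadline.
Step 5: 90 days after 1998-12-23 (when a hearing date is requested) is 1999-03-23; 1999-03-22 is within that limit.
Step 6: 45 days after 1999-03-22 (when the proposed findings are lodged) is 1999-05-06; 1999-04-16 is within that limit.

Yes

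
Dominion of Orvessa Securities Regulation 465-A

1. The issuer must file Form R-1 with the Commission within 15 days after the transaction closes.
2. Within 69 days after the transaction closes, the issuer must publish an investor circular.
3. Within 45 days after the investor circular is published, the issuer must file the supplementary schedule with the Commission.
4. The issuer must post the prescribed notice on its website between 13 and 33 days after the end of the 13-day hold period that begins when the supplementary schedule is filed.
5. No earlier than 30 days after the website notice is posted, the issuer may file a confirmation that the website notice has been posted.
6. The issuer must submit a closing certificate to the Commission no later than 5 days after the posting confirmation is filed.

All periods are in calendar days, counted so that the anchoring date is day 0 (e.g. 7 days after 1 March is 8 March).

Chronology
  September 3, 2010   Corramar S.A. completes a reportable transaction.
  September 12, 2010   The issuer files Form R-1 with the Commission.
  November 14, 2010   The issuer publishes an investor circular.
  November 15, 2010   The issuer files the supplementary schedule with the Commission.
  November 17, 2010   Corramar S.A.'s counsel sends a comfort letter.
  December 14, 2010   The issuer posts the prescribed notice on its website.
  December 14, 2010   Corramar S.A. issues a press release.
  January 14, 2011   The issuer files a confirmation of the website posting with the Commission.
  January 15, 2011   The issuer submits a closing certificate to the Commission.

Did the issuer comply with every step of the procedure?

Step 1: 15 days after September 3, 2010 (when the transaction closes) is September 18, 2010; done September 12, 2010 — timely.
Step 2: 69 days after September 3, 2010 (when the transaction closes) is November 11, 2010; November 14, 2010 misses that deadline by 3 days.

No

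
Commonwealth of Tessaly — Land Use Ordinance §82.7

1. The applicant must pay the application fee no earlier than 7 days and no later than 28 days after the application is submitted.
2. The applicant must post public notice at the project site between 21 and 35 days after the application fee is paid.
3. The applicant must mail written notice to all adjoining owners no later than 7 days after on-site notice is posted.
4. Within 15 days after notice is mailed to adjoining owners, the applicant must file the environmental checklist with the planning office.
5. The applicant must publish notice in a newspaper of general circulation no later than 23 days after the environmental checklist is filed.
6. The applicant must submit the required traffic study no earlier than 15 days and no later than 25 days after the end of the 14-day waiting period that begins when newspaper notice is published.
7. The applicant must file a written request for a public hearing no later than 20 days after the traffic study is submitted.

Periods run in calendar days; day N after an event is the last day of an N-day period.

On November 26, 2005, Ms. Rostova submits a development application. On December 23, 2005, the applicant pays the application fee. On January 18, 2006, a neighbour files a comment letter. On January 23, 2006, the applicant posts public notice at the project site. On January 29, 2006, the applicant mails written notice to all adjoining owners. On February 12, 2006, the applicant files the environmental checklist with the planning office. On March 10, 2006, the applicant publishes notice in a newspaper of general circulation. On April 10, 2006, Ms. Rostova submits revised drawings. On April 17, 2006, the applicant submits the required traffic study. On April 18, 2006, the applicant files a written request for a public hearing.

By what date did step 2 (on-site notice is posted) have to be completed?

Step 2 runs from December 23, 2005, when the application fee is paid. The window is 21–35 days after December 23, 2005; it closes on January 27, 2006.

January 27, 2006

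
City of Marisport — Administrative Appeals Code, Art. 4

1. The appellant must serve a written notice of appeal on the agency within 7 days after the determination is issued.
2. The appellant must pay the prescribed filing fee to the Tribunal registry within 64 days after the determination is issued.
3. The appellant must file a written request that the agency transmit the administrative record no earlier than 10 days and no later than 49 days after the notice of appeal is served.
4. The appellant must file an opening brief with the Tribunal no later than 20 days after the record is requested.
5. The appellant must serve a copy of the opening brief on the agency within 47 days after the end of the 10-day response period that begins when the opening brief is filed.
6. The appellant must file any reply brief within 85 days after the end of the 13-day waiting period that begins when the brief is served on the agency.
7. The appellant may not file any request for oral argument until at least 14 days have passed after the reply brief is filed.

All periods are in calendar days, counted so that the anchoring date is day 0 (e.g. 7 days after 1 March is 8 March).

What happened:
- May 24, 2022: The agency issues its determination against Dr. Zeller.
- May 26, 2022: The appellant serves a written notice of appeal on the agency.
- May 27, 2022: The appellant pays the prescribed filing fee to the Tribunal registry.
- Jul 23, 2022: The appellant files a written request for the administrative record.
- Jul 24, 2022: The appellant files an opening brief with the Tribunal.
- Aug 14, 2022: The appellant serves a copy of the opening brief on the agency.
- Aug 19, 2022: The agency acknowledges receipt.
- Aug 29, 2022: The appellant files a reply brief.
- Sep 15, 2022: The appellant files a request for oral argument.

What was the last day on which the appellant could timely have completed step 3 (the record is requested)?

Step 3 runs from May 26, 2022, when the notice of appeal is served. The window is 10–49 days after May 26, 2022; it closes on Jul 14, 2022.

Jul 14, 2022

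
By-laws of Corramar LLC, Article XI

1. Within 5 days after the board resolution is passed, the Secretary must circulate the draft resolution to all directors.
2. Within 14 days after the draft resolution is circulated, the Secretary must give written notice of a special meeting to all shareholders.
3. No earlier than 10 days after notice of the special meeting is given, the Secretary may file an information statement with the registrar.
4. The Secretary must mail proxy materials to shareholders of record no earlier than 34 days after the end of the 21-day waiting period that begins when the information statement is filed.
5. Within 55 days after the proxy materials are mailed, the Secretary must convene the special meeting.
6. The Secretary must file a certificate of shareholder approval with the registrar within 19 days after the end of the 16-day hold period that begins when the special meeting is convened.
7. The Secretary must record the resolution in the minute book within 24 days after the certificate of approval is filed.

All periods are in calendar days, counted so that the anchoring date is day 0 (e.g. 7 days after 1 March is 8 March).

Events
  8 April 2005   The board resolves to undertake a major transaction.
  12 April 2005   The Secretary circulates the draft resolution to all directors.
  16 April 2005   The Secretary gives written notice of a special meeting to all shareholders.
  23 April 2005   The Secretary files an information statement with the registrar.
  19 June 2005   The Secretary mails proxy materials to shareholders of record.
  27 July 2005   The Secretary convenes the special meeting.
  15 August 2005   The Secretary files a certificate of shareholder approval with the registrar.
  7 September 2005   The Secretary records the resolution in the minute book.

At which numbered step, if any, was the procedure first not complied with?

Step 3

Step 1: 5 days after 8 April 2005 (when the board resolution is passed) is 13 April 2005; done 12 April 2005 — timely.
Step 2: 14 days after 12 April 2005 (when the draft resolution is circulated) is 26 April 2005; completed 16 April 2005, before the deadline.
Step 3: the earliest permitted date is 10 days after 16 April 2005 (when notice of the special meeting is given), i.e. 26 April 2005; acted on 23 April 2005, 3 days prematurely.
That is the first point of non-compliance.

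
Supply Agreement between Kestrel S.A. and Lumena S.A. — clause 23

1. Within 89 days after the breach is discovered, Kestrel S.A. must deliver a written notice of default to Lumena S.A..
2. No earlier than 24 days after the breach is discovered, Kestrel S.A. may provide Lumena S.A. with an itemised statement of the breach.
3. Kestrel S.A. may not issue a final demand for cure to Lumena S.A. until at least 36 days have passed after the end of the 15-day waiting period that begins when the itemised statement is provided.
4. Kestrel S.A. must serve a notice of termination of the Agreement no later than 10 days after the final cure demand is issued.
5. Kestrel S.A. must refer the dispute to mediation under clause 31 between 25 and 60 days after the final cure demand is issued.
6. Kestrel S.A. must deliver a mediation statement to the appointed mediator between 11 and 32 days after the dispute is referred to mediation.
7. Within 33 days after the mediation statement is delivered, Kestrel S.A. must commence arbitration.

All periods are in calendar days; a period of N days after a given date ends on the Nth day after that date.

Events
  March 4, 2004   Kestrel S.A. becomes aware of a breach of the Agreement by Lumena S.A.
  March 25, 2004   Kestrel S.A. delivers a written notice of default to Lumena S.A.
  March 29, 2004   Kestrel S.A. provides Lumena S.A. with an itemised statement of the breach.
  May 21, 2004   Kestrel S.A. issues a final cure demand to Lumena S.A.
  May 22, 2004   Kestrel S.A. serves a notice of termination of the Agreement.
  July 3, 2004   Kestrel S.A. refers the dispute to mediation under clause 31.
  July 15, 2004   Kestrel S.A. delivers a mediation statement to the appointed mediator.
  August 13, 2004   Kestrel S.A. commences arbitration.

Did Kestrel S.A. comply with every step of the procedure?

(1) due by March 4, 2004 + 89 days = June 1, 2004; completed March 25, 2004, before the deadline.
(2) permitted from March 4, 2004 + 24 days = March 28, 2004 onward; done March 29, 2004, after the minimum wait.
(3) permitted from April 13, 2004 + 36 days = May 19, 2004 onward; done May 21, 2004, after the minimum wait.
(4) due by May 21, 2004 + 10 days = May 31, 2004; done May 22, 2004 — timely.
(5) the permitted window runs from May 21, 2004 + 25 = June 15, 2004 to May 21, 2004 + 60 = July 20, 2004; done July 3, 2004 — within the window.
(6) the permitted window runs from July 3, 2004 + 11 = July 14, 2004 to July 3, 2004 + 32 = August 4, 2004; July 15, 2004 falls inside that range.
(7) due by July 15, 2004 + 33 days = August 17, 2004; completed August 13, 2004, before the deadline.

Yes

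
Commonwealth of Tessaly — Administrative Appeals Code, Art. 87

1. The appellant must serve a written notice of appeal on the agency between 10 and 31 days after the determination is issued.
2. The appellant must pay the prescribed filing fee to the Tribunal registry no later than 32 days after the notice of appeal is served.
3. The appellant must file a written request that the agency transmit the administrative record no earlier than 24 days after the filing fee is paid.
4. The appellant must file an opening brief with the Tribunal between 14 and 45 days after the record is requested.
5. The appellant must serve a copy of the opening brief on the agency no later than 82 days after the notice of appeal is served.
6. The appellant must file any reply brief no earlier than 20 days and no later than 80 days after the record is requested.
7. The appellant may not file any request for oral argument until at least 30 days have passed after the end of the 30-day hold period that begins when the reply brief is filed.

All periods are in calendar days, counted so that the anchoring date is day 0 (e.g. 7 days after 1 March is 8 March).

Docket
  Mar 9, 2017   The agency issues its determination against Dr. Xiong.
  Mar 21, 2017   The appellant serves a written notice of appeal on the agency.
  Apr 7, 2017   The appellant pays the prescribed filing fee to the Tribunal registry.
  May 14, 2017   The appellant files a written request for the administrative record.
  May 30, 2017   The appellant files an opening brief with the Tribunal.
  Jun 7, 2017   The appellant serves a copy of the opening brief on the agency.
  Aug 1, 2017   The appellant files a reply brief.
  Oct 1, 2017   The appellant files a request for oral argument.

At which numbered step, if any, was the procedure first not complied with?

None — every step was satisfied

Step 1: the window is 10–31 days after Mar 9, 2017 (when the determination is issued), so Mar 19, 2017 through Apr 9, 2017; Mar 21, 2017 falls inside that range.
Step 2: 32 days after Mar 21, 2017 (when the notice of appeal is served) is Apr 22, 2017; Apr 7, 2017 is within that limit.
Step 3: the earliest permitted date is 24 days after Apr 7, 2017 (when the filing fee is paid), i.e. May 1, 2017; done May 14, 2017, after the minimum wait.
Step 4: the window is 14–45 days after May 14, 2017 (when the record is requested), so May 28, 2017 through Jun 28, 2017; May 30, 2017 falls inside that range.
Step 5: 82 days after Mar 21, 2017 (when the notice of appeal is served) is Jun 11, 2017; done Jun 7, 2017 — timely.
Step 6: the window is 20–80 days after May 14, 2017 (when the record is requested), so Jun 3, 2017 through Aug 2, 2017; Aug 1, 2017 falls inside that range.
Step 7: the earliest permitted date is 30 days after Aug 31, 2017 (end of the 30-day hold period, which began when the reply brief is filed on Aug 1, 2017), i.e. Sep 30, 2017; Oct 1, 2017 is on or after that date.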